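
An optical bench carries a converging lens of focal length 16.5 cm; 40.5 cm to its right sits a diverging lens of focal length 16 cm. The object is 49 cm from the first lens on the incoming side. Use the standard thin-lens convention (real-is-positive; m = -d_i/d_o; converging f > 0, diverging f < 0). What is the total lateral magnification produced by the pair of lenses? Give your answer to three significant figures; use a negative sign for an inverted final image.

First lens: d_i1 = 1/(1/16.5 - 1/49) = 24.877 cm.
m_1 = -(24.877)/49 = -0.5077.
The intermediate image is 24.877 cm to the right of lens 1, so d_o2 = L - d_i1 = 40.5 - 24.877 = 15.623 cm.
Second lens: d_i2 = 1/(1/(-16) - 1/(15.623)) = -7.905 cm.
m_2 = -(-7.905)/(15.623) = 0.5060.
The system's lateral magnification is m_1 m_2 = (-0.5077)(0.5060) = -0.2569.

-0.257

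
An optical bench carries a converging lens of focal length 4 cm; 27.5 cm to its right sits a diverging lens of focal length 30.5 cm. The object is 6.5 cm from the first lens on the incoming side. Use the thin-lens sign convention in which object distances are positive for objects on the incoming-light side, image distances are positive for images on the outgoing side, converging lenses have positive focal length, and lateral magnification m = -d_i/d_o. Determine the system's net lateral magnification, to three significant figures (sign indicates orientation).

First lens: d_i1 = 1/(1/4 - 1/6.5) = 10.400 cm.
m_1 = -(10.400)/6.5 = -1.6000.
Object distance for lens 2: d_o2 = 27.5 - 10.400 = 17.100 cm.
Second lens: d_i2 = 1/(1/(-30.5) - 1/(17.100)) = -10.957 cm.
m_2 = -(-10.957)/(17.100) = 0.6408.
The system's lateral magnification is m_1 m_2 = (-1.6000)(0.6408) = -1.0252.

-1.03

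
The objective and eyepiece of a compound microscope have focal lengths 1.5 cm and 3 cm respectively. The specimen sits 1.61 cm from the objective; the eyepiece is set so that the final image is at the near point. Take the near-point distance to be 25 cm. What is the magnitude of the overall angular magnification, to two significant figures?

130

Objective: 1/d_i = 1/f_obj - 1/d_o = 1/1.5 - 1/1.61 = 0.04555 cm^-1, so d_i = 21.955 cm.
m_obj = -d_i/d_o = -21.955/1.61 = -13.636.
Eyepiece angular magnification (image at near point): M_eye = 1 + D/f_e = 1 + 25/3 = 9.333.
Overall M = m_obj x M_eye = (-13.636)(9.333) = -127.27.
|M| = 127.27.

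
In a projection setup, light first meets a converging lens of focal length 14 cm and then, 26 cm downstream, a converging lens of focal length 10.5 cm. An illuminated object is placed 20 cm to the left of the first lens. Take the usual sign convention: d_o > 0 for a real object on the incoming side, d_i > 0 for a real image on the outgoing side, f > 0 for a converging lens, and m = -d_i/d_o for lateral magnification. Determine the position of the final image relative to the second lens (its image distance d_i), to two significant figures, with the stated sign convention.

7.0 cm

First lens: d_i1 = 1/(1/14 - 1/20) = 46.667 cm.
This image would form 46.667 cm past lens 1, i.e. 20.667 cm beyond lens 2, so it is a virtual object for lens 2: d_o2 = 26 - 46.667 = -20.667 cm.
Second lens: d_i2 = 1/(1/10.5 - 1/(-20.667)) = 6.963 cm.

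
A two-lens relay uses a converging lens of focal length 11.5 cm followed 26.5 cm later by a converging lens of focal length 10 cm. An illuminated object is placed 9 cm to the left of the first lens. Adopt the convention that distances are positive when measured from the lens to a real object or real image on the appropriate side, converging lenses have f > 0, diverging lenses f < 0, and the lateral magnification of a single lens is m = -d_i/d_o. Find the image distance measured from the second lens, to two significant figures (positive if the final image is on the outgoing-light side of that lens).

First lens: d_i1 = 1/(1/11.5 - 1/9) = -41.400 cm.
The intermediate image is virtual, 41.400 cm to the left of lens 1, so d_o2 = L - d_i1 = 26.5 - (-41.400) = 67.900 cm.
Second lens: d_i2 = 1/(1/10 - 1/(67.900)) = 11.727 cm.

12 cm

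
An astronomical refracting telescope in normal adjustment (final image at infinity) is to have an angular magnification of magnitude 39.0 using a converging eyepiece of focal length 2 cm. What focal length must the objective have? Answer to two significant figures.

78 cm

|M| = f_obj/|f_eye|, so f_obj = |M| x |f_eye| = 39.0 x 2 = 78.000 cm.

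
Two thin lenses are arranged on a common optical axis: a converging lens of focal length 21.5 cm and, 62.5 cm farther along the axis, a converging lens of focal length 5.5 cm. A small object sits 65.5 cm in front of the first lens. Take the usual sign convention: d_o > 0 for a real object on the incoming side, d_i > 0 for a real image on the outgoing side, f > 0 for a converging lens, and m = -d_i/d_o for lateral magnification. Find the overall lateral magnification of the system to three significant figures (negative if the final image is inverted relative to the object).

0.108

Lens 1: 1/d_i1 = 1/f_1 - 1/d_o1 = 1/21.5 - 1/65.5 = 0.03124 cm^-1, so d_i1 = 32.006 cm.
m_1 = -(32.006)/65.5 = -0.4886.
That image sits 30.494 cm in front of the second lens, so d_o2 = 30.494 cm.
Lens 2: 1/d_i2 = 1/f_2 - 1/d_o2 = 1/5.5 - 1/(30.494) = 0.14903 cm^-1, so d_i2 = 6.710 cm.
m_2 = -(6.710)/(30.494) = -0.2201.
The system's lateral magnification is m_1 m_2 = (-0.4886)(-0.2201) = 0.1075.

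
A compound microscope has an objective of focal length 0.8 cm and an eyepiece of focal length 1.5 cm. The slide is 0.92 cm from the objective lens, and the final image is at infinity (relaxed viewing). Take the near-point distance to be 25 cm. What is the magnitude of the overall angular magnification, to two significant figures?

110

Objective: 1/d_i = 1/f_obj - 1/d_o = 1/0.8 - 1/0.92 = 0.16304 cm^-1, so d_i = 6.133 cm.
m_obj = -d_i/d_o = -6.133/0.92 = -6.667.
Eyepiece angular magnification (image at infinity): M_eye = D/f_e = 25/1.5 = 16.667.
Overall M = m_obj x M_eye = (-6.667)(16.667) = -111.11.
|M| = 111.11.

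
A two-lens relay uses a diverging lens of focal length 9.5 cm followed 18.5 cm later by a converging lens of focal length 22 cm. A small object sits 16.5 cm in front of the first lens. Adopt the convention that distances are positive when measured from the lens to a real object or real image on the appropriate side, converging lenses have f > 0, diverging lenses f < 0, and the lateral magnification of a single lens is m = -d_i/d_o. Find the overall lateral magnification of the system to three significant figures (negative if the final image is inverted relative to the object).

-3.18

Lens 1: 1/d_i1 = 1/f_1 - 1/d_o1 = 1/(-9.5) - 1/16.5 = -0.16587 cm^-1, so d_i1 = -6.029 cm.
m_1 = -(-6.029)/16.5 = 0.3654.
The intermediate image is virtual, 6.029 cm to the left of lens 1, so d_o2 = L - d_i1 = 18.5 - (-6.029) = 24.529 cm.
Lens 2: 1/d_i2 = 1/f_2 - 1/d_o2 = 1/22 - 1/(24.529) = 0.00469 cm^-1, so d_i2 = 213.392 cm.
m_2 = -(213.392)/(24.529) = -8.6996.
The system's lateral magnification is m_1 m_2 = (0.3654)(-8.6996) = -3.1787.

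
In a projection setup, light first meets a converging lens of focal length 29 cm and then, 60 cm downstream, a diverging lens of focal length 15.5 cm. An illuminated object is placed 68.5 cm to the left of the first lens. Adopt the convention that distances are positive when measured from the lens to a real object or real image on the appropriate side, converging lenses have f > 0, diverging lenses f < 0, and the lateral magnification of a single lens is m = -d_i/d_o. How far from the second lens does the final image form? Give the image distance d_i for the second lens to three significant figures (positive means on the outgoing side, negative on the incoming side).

-5.97 cm

First lens: d_i1 = 1/(1/29 - 1/68.5) = 50.291 cm.
Object distance for lens 2: d_o2 = 60 - 50.291 = 9.709 cm.
Second lens: d_i2 = 1/(1/(-15.5) - 1/(9.709)) = -5.970 cm.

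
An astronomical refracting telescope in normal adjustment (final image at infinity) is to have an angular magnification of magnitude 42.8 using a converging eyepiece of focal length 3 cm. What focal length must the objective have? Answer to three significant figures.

|M| = f_obj/|f_eye|, so f_obj = |M| x |f_eye| = 42.8 x 3 = 128.400 cm.

128 cm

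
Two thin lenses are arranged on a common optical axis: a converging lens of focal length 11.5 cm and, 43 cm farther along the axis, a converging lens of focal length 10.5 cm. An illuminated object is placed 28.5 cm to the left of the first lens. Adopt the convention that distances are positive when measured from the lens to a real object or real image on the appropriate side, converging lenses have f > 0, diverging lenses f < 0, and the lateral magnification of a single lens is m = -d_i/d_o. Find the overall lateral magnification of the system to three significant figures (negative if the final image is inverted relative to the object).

0.537

Lens 1: 1/d_i1 = 1/f_1 - 1/d_o1 = 1/11.5 - 1/28.5 = 0.05187 cm^-1, so d_i1 = 19.279 cm.
m_1 = -(19.279)/28.5 = -0.6765.
That image sits 23.721 cm in front of the second lens, so d_o2 = 23.721 cm.
Lens 2: 1/d_i2 = 1/f_2 - 1/d_o2 = 1/10.5 - 1/(23.721) = 0.05308 cm^-1, so d_i2 = 18.839 cm.
m_2 = -(18.839)/(23.721) = -0.7942.
Total m = m_1 x m_2 = (-0.6765)(-0.7942) = 0.5373.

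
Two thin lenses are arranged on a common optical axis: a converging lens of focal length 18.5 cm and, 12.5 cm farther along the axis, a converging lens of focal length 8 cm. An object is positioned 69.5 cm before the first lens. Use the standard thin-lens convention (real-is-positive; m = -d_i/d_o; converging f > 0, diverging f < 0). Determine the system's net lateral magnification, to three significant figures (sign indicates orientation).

Lens 1: 1/d_i1 = 1/f_1 - 1/d_o1 = 1/18.5 - 1/69.5 = 0.03967 cm^-1, so d_i1 = 25.211 cm.
m_1 = -(25.211)/69.5 = -0.3627.
This image would form 25.211 cm past lens 1, i.e. 12.711 cm beyond lens 2, so it is a virtual object for lens 2: d_o2 = 12.5 - 25.211 = -12.711 cm.
Lens 2: 1/d_i2 = 1/f_2 - 1/d_o2 = 1/8 - 1/(-12.711) = 0.20367 cm^-1, so d_i2 = 4.910 cm.
m_2 = -(4.910)/(-12.711) = 0.3863.
The system's lateral magnification is m_1 m_2 = (-0.3627)(0.3863) = -0.1401.

-0.140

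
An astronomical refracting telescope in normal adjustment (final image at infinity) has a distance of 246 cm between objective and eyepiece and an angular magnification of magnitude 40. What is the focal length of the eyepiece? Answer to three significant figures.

6.00 cm

In normal adjustment the tube length equals f_obj + f_eye and |M| = f_obj/f_eye.
So f_obj = 40 f_eye and 40 f_eye + f_eye = 246 cm, giving f_eye = 246/41 = 6.000 cm and f_obj = 240.000 cm.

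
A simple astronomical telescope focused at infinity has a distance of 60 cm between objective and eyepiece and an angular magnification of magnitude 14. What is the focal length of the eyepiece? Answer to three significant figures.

4.00 cm

In normal adjustment the tube length equals f_obj + f_eye and |M| = f_obj/f_eye.
So f_obj = 14 f_eye and 14 f_eye + f_eye = 60 cm, giving f_eye = 60/15 = 4.000 cm and f_obj = 56.000 cm.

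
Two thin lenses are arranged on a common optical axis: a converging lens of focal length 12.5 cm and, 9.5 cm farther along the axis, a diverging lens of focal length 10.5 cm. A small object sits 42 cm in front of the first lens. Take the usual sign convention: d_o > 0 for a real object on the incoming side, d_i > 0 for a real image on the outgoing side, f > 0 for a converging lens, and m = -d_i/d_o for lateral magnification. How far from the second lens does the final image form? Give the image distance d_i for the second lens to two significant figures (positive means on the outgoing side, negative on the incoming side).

Applying the thin-lens equation to the first lens, 1/12.5 = 1/42 + 1/d_i1, which gives d_i1 = 17.797 cm.
This image would form 17.797 cm past lens 1, i.e. 8.297 cm beyond lens 2, so it is a virtual object for lens 2: d_o2 = 9.5 - 17.797 = -8.297 cm.
Applying the thin-lens equation again with f_2 = -10.5 cm and d_o2 = -8.297 cm gives d_i2 = 39.537 cm.

40 cm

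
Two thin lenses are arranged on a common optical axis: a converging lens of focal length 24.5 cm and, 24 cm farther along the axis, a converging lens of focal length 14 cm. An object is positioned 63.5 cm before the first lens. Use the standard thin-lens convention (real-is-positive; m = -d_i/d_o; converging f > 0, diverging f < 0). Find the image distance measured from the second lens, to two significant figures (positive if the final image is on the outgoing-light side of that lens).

7.4 cm

Lens 1: 1/d_i1 = 1/f_1 - 1/d_o1 = 1/24.5 - 1/63.5 = 0.02507 cm^-1, so d_i1 = 39.891 cm.
This image would form 39.891 cm past lens 1, i.e. 15.891 cm beyond lens 2, so it is a virtual object for lens 2: d_o2 = 24 - 39.891 = -15.891 cm.
Lens 2: 1/d_i2 = 1/f_2 - 1/d_o2 = 1/14 - 1/(-15.891) = 0.13436 cm^-1, so d_i2 = 7.443 cm.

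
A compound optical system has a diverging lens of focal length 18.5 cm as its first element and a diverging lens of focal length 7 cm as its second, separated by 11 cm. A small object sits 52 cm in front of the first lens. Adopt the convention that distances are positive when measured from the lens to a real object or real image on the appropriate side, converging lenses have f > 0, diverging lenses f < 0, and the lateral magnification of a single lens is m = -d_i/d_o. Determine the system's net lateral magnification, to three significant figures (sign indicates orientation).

Applying the thin-lens equation to the first lens, 1/(-18.5) = 1/52 + 1/d_i1, which gives d_i1 = -13.645 cm.
Its lateral magnification is m_1 = -d_i1/d_o1 = -(-13.645)/52 = 0.2624.
With d_i1 < 0 the first image is virtual and lies on the object side; the object distance for lens 2 is d_o2 = 11 - (-13.645) = 24.645 cm.
Applying the thin-lens equation again with f_2 = -7 cm and d_o2 = 24.645 cm gives d_i2 = -5.452 cm.
m_2 = -(-5.452)/(24.645) = 0.2212.
The system's lateral magnification is m_1 m_2 = (0.2624)(0.2212) = 0.0580.

0.0580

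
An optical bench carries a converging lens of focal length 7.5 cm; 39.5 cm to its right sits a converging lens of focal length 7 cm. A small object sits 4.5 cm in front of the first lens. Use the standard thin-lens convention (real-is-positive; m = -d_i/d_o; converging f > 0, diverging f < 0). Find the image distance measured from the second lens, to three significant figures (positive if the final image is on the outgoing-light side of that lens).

Applying the thin-lens equation to the first lens, 1/7.5 = 1/4.5 + 1/d_i1, which gives d_i1 = -11.250 cm.
With d_i1 < 0 the first image is virtual and lies on the object side; the object distance for lens 2 is d_o2 = 39.5 - (-11.250) = 50.750 cm.
Applying the thin-lens equation again with f_2 = 7 cm and d_o2 = 50.750 cm gives d_i2 = 8.120 cm.

8.12 cm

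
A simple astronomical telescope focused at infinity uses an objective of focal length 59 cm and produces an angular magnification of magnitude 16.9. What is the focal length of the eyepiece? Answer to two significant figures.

3.5 cm

|M| = f_obj/f_eye, so f_eye = f_obj/|M| = 59/16.9 = 3.491 cm.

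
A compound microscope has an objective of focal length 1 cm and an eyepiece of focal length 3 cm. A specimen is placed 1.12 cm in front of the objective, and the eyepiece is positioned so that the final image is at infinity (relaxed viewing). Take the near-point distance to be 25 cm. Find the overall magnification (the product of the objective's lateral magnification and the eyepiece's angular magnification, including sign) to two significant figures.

-69

Objective: 1/d_i = 1/f_obj - 1/d_o = 1/1 - 1/1.12 = 0.10714 cm^-1, so d_i = 9.333 cm.
m_obj = -d_i/d_o = -9.333/1.12 = -8.333.
Eyepiece angular magnification (image at infinity): M_eye = D/f_e = 25/3 = 8.333.
Overall M = m_obj x M_eye = (-8.333)(8.333) = -69.44.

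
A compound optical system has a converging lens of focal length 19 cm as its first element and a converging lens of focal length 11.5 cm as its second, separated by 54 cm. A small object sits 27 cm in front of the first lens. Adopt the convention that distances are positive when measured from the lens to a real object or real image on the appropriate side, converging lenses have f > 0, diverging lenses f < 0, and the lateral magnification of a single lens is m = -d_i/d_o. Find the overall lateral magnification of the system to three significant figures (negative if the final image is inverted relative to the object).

-1.26

Applying the thin-lens equation to the first lens, 1/19 = 1/27 + 1/d_i1, which gives d_i1 = 64.125 cm.
Its lateral magnification is m_1 = -d_i1/d_o1 = -(64.125)/27 = -2.3750.
This image would form 64.125 cm past lens 1, i.e. 10.125 cm beyond lens 2, so it is a virtual object for lens 2: d_o2 = 54 - 64.125 = -10.125 cm.
Applying the thin-lens equation again with f_2 = 11.5 cm and d_o2 = -10.125 cm gives d_i2 = 5.384 cm.
m_2 = -(5.384)/(-10.125) = 0.5318.
Total m = m_1 x m_2 = (-2.3750)(0.5318) = -1.2630.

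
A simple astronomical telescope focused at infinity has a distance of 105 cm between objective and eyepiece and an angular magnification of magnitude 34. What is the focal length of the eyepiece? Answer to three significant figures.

3.00 cm

In normal adjustment the tube length equals f_obj + f_eye and |M| = f_obj/f_eye.
So f_obj = 34 f_eye and 34 f_eye + f_eye = 105 cm, giving f_eye = 105/35 = 3.000 cm and f_obj = 102.000 cm.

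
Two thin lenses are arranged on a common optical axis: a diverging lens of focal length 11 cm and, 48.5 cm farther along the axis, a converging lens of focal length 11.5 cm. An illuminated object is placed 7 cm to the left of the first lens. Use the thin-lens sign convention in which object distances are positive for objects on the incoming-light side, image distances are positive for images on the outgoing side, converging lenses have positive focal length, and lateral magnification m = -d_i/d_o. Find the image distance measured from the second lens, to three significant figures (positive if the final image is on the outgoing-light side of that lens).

First lens: d_i1 = 1/(1/(-11) - 1/7) = -4.278 cm.
The intermediate image is virtual, 4.278 cm to the left of lens 1, so d_o2 = L - d_i1 = 48.5 - (-4.278) = 52.778 cm.
Second lens: d_i2 = 1/(1/11.5 - 1/(52.778)) = 14.704 cm.

14.7 cm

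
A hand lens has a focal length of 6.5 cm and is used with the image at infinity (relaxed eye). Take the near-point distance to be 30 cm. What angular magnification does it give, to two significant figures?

M = D/f = 30/6.5 = 4.615.

4.6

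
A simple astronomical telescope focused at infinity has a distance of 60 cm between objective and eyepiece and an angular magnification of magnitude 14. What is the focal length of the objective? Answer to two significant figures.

In normal adjustment the tube length equals f_obj + f_eye and |M| = f_obj/f_eye.
So f_obj = 14 f_eye and 14 f_eye + f_eye = 60 cm, giving f_eye = 60/15 = 4.000 cm and f_obj = 56.000 cm.

56 cm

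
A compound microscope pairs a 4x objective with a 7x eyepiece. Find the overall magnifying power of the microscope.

28

The overall magnification of a compound microscope is the product of the objective and eyepiece magnifications:
M = M_obj x M_eye = 4 x 7 = 28.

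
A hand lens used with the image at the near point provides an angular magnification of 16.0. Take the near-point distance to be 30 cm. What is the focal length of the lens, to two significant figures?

For the image at the near point, M = 1 + D/f.
f = D/(M - 1) = 30/(16.0 - 1) = 2.000 cm.

2.0 cm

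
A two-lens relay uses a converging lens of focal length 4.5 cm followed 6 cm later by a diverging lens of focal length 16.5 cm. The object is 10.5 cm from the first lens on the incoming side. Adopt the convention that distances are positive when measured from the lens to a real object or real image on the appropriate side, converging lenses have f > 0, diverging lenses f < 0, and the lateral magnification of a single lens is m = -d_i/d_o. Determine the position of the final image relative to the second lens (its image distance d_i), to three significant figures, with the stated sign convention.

2.12 cm

Lens 1: 1/d_i1 = 1/f_1 - 1/d_o1 = 1/4.5 - 1/10.5 = 0.12698 cm^-1, so d_i1 = 7.875 cm.
Since 7.875 cm > 6 cm, the first image lies past the second lens and serves as a virtual object: d_o2 = L - d_i1 = -1.875 cm.
Lens 2: 1/d_i2 = 1/f_2 - 1/d_o2 = 1/(-16.5) - 1/(-1.875) = 0.47273 cm^-1, so d_i2 = 2.115 cm.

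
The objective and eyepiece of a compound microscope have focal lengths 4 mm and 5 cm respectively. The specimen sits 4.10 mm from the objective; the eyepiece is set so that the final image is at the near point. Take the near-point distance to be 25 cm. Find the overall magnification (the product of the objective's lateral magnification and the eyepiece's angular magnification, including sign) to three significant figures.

Convert to cm: f_obj = 4 mm = 0.4 cm; d_o = 4.10 mm = 0.41 cm.
Objective: 1/d_i = 1/f_obj - 1/d_o = 1/0.4 - 1/0.41 = 0.06098 cm^-1, so d_i = 16.400 cm.
m_obj = -d_i/d_o = -16.400/0.41 = -40.000.
Eyepiece angular magnification (image at near point): M_eye = 1 + D/f_e = 1 + 25/5 = 6.000.
Overall M = m_obj x M_eye = (-40.000)(6.000) = -240.00.

-240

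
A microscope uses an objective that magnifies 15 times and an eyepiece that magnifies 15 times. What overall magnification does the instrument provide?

The overall magnification of a compound microscope is the product of the objective and eyepiece magnifications:
M = M_obj x M_eye = 15 x 15 = 225.

225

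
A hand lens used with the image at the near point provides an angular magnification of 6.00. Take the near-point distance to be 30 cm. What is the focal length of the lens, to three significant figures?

6.00 cm

For the image at the near point, M = 1 + D/f.
f = D/(M - 1) = 30/(6.0 - 1) = 6.000 cm.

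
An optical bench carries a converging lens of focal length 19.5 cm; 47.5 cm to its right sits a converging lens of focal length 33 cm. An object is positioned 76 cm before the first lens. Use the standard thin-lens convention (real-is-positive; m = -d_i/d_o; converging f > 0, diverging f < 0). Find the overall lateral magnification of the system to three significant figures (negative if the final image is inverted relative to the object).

Applying the thin-lens equation to the first lens, 1/19.5 = 1/76 + 1/d_i1, which gives d_i1 = 26.230 cm.
Its lateral magnification is m_1 = -d_i1/d_o1 = -(26.230)/76 = -0.3451.
Object distance for lens 2: d_o2 = 47.5 - 26.230 = 21.270 cm.
Applying the thin-lens equation again with f_2 = 33 cm and d_o2 = 21.270 cm gives d_i2 = -59.838 cm.
m_2 = -(-59.838)/(21.270) = 2.8133.
The system's lateral magnification is m_1 m_2 = (-0.3451)(2.8133) = -0.9710.

-0.971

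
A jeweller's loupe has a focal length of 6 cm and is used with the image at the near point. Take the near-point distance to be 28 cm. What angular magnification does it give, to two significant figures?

5.7

M = 1 + D/f = 1 + 28/6 = 5.667.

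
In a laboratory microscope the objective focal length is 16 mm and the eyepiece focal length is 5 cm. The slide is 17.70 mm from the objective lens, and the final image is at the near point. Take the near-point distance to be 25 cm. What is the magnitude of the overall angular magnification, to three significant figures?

Convert to cm: f_obj = 16 mm = 1.6 cm; d_o = 17.70 mm = 1.77 cm.
Objective: 1/d_i = 1/f_obj - 1/d_o = 1/1.6 - 1/1.77 = 0.06003 cm^-1, so d_i = 16.659 cm.
m_obj = -d_i/d_o = -16.659/1.77 = -9.412.
Eyepiece angular magnification (image at near point): M_eye = 1 + D/f_e = 1 + 25/5 = 6.000.
Overall M = m_obj x M_eye = (-9.412)(6.000) = -56.47.
|M| = 56.47.

56.5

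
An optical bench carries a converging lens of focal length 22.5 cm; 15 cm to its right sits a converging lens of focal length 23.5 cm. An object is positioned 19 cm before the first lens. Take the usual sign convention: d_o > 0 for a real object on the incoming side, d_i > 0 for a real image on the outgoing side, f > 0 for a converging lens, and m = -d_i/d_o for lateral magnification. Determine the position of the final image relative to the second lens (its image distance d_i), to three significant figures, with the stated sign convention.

28.4 cm

Applying the thin-lens equation to the first lens, 1/22.5 = 1/19 + 1/d_i1, which gives d_i1 = -122.143 cm.
With d_i1 < 0 the first image is virtual and lies on the object side; the object distance for lens 2 is d_o2 = 15 - (-122.143) = 137.143 cm.
Applying the thin-lens equation again with f_2 = 23.5 cm and d_o2 = 137.143 cm gives d_i2 = 28.360 cm.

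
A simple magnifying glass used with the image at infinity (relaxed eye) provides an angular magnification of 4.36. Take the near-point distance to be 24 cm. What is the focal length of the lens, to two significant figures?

For the image at infinity, M = D/f.
f = D/M = 24/4.36 = 5.505 cm.

5.5 cm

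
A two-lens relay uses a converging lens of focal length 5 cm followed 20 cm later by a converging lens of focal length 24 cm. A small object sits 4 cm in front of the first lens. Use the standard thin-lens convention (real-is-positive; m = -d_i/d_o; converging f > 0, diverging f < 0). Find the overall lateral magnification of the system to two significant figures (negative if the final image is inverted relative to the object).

Applying the thin-lens equation to the first lens, 1/5 = 1/4 + 1/d_i1, which gives d_i1 = -20.000 cm.
Its lateral magnification is m_1 = -d_i1/d_o1 = -(-20.000)/4 = 5.0000.
With d_i1 < 0 the first image is virtual and lies on the object side; the object distance for lens 2 is d_o2 = 20 - (-20.000) = 40.000 cm.
Applying the thin-lens equation again with f_2 = 24 cm and d_o2 = 40.000 cm gives d_i2 = 60.000 cm.
m_2 = -(60.000)/(40.000) = -1.5000.
Total m = m_1 x m_2 = (5.0000)(-1.5000) = -7.5000.

-7.5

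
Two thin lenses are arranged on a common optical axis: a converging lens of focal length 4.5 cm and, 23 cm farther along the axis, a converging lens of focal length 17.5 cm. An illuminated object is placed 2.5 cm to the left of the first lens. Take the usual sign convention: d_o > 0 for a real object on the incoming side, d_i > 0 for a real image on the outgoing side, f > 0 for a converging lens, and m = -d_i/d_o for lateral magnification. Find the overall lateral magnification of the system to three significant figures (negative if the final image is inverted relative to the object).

-3.54

Applying the thin-lens equation to the first lens, 1/4.5 = 1/2.5 + 1/d_i1, which gives d_i1 = -5.625 cm.
Its lateral magnification is m_1 = -d_i1/d_o1 = -(-5.625)/2.5 = 2.2500.
The intermediate image is virtual, 5.625 cm to the left of lens 1, so d_o2 = L - d_i1 = 23 - (-5.625) = 28.625 cm.
Applying the thin-lens equation again with f_2 = 17.5 cm and d_o2 = 28.625 cm gives d_i2 = 45.028 cm.
m_2 = -(45.028)/(28.625) = -1.5730.
Overall magnification: m = m_1 m_2 = -3.5393.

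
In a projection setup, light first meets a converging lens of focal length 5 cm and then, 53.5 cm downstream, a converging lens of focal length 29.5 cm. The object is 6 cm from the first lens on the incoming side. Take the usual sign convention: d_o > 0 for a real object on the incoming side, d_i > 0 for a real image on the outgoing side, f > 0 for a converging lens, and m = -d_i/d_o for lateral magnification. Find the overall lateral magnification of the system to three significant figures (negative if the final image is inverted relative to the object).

-24.6

Lens 1: 1/d_i1 = 1/f_1 - 1/d_o1 = 1/5 - 1/6 = 0.03333 cm^-1, so d_i1 = 30.000 cm.
m_1 = -(30.000)/6 = -5.0000.
The intermediate image is 30.000 cm to the right of lens 1, so d_o2 = L - d_i1 = 53.5 - 30.000 = 23.500 cm.
Lens 2: 1/d_i2 = 1/f_2 - 1/d_o2 = 1/29.5 - 1/(23.500) = -0.00865 cm^-1, so d_i2 = -115.542 cm.
m_2 = -(-115.542)/(23.500) = 4.9167.
The system's lateral magnification is m_1 m_2 = (-5.0000)(4.9167) = -24.5833.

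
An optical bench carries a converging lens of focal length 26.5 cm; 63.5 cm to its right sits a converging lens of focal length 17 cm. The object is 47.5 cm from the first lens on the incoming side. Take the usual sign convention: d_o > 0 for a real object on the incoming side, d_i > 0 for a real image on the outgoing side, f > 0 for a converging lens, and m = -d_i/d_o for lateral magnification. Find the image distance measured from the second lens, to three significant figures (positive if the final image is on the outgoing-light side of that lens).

-4.50 cm

Applying the thin-lens equation to the first lens, 1/26.5 = 1/47.5 + 1/d_i1, which gives d_i1 = 59.940 cm.
The intermediate image is 59.940 cm to the right of lens 1, so d_o2 = L - d_i1 = 63.5 - 59.940 = 3.560 cm.
Applying the thin-lens equation again with f_2 = 17 cm and d_o2 = 3.560 cm gives d_i2 = -4.502 cm.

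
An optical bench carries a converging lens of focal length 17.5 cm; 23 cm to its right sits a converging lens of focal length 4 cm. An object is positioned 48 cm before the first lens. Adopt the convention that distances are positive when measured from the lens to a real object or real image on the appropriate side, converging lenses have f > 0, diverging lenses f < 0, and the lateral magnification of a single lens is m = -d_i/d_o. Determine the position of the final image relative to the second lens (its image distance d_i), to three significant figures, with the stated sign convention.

First lens: d_i1 = 1/(1/17.5 - 1/48) = 27.541 cm.
Since 27.541 cm > 23 cm, the first image lies past the second lens and serves as a virtual object: d_o2 = L - d_i1 = -4.541 cm.
Second lens: d_i2 = 1/(1/4 - 1/(-4.541)) = 2.127 cm.

2.13 cm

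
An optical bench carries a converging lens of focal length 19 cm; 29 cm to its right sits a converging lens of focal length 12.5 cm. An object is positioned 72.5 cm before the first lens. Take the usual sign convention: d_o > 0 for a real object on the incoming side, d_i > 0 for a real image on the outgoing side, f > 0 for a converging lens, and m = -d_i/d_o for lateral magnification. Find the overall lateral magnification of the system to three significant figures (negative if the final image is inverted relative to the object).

First lens: d_i1 = 1/(1/19 - 1/72.5) = 25.748 cm.
m_1 = -(25.748)/72.5 = -0.3551.
The intermediate image is 25.748 cm to the right of lens 1, so d_o2 = L - d_i1 = 29 - 25.748 = 3.252 cm.
Second lens: d_i2 = 1/(1/12.5 - 1/(3.252)) = -4.396 cm.
m_2 = -(-4.396)/(3.252) = 1.3517.
Overall magnification: m = m_1 m_2 = -0.4800.

-0.480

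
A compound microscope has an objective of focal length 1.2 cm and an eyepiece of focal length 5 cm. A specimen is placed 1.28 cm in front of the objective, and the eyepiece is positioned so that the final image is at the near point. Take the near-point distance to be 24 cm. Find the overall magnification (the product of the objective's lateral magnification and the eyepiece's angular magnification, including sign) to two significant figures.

-87

Objective: 1/d_i = 1/f_obj - 1/d_o = 1/1.2 - 1/1.28 = 0.05208 cm^-1, so d_i = 19.200 cm.
m_obj = -d_i/d_o = -19.200/1.28 = -15.000.
Eyepiece angular magnification (image at near point): M_eye = 1 + D/f_e = 1 + 24/5 = 5.800.
Overall M = m_obj x M_eye = (-15.000)(5.800) = -87.00.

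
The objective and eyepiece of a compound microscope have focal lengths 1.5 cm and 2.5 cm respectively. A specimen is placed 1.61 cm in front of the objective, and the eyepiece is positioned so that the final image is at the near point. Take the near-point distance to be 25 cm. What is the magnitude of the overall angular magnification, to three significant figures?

Objective: 1/d_i = 1/f_obj - 1/d_o = 1/1.5 - 1/1.61 = 0.04555 cm^-1, so d_i = 21.955 cm.
m_obj = -d_i/d_o = -21.955/1.61 = -13.636.
Eyepiece angular magnification (image at near point): M_eye = 1 + D/f_e = 1 + 25/2.5 = 11.000.
Overall M = m_obj x M_eye = (-13.636)(11.000) = -150.00.
|M| = 150.00.

150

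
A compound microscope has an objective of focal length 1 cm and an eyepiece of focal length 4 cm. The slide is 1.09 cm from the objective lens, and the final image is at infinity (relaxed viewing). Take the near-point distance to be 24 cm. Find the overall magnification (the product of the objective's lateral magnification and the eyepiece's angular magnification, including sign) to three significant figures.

Objective: 1/d_i = 1/f_obj - 1/d_o = 1/1 - 1/1.09 = 0.08257 cm^-1, so d_i = 12.111 cm.
m_obj = -d_i/d_o = -12.111/1.09 = -11.111.
Eyepiece angular magnification (image at infinity): M_eye = D/f_e = 24/4 = 6.000.
Overall M = m_obj x M_eye = (-11.111)(6.000) = -66.67.

-66.7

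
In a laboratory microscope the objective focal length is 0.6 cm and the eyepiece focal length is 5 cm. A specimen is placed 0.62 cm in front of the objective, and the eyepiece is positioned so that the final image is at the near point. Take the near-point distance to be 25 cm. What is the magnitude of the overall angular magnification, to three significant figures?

Objective: 1/d_i = 1/f_obj - 1/d_o = 1/0.6 - 1/0.62 = 0.05376 cm^-1, so d_i = 18.600 cm.
m_obj = -d_i/d_o = -18.600/0.62 = -30.000.
Eyepiece angular magnification (image at near point): M_eye = 1 + D/f_e = 1 + 25/5 = 6.000.
Overall M = m_obj x M_eye = (-30.000)(6.000) = -180.00.
|M| = 180.00.

180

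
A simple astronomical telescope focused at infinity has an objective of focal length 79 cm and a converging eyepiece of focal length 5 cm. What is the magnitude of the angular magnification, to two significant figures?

|M| = f_obj/|f_eye| = 79/5 = 15.800.

16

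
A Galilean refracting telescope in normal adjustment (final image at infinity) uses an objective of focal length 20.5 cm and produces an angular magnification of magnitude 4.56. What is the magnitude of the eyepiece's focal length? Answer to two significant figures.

|M| = f_obj/|f_eye|, so |f_eye| = f_obj/|M| = 20.5/4.56 = 4.496 cm.
(The eyepiece is diverging, so its signed focal length is -4.496 cm.)

4.5 cm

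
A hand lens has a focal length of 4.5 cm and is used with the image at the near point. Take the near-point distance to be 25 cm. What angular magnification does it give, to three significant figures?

6.56

M = 1 + D/f = 1 + 25/4.5 = 6.556.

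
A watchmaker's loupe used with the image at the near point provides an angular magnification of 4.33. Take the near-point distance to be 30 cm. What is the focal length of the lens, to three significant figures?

9.01 cm

For the image at the near point, M = 1 + D/f.
f = D/(M - 1) = 30/(4.33 - 1) = 9.009 cm.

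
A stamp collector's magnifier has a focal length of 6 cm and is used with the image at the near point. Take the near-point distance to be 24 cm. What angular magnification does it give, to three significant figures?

5.00

M = 1 + D/f = 1 + 24/6 = 5.000.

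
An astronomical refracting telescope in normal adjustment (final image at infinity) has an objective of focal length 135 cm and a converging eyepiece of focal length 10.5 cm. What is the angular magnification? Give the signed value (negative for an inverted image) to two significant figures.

M = -f_obj/f_eye = -135/(10.5) = -12.857.

-13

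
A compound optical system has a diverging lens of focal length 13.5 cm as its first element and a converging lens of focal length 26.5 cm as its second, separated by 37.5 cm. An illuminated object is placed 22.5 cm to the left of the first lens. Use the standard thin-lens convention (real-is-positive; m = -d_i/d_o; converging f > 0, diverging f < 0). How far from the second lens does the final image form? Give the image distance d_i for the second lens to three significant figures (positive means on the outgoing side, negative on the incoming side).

62.6 cm

First lens: d_i1 = 1/(1/(-13.5) - 1/22.5) = -8.438 cm.
With d_i1 < 0 the first image is virtual and lies on the object side; the object distance for lens 2 is d_o2 = 37.5 - (-8.438) = 45.938 cm.
Second lens: d_i2 = 1/(1/26.5 - 1/(45.938)) = 62.629 cm.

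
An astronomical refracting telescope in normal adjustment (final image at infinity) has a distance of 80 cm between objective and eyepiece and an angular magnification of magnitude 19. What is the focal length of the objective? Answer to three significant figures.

In normal adjustment the tube length equals f_obj + f_eye and |M| = f_obj/f_eye.
So f_obj = 19 f_eye and 19 f_eye + f_eye = 80 cm, giving f_eye = 80/20 = 4.000 cm and f_obj = 76.000 cm.

76.0 cm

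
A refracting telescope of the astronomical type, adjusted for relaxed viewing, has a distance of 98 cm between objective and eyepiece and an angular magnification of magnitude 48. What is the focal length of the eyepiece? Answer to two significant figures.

2.0 cm

In normal adjustment the tube length equals f_obj + f_eye and |M| = f_obj/f_eye.
So f_obj = 48 f_eye and 48 f_eye + f_eye = 98 cm, giving f_eye = 98/49 = 2.000 cm and f_obj = 96.000 cm.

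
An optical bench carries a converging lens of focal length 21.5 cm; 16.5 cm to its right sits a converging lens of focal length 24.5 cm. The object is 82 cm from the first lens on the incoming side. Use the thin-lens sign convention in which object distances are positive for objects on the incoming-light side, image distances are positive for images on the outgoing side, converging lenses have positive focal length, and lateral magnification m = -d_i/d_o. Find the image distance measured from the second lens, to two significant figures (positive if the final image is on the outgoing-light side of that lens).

First lens: d_i1 = 1/(1/21.5 - 1/82) = 29.140 cm.
This image would form 29.140 cm past lens 1, i.e. 12.640 cm beyond lens 2, so it is a virtual object for lens 2: d_o2 = 16.5 - 29.140 = -12.640 cm.
Second lens: d_i2 = 1/(1/24.5 - 1/(-12.640)) = 8.338 cm.

8.3 cm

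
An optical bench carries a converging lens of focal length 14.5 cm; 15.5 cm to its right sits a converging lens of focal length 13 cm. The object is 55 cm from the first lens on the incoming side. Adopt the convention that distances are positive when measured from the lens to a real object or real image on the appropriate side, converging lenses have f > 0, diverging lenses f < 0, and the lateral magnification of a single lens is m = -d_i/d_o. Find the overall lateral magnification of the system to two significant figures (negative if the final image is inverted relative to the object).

-0.27

Lens 1: 1/d_i1 = 1/f_1 - 1/d_o1 = 1/14.5 - 1/55 = 0.05078 cm^-1, so d_i1 = 19.691 cm.
m_1 = -(19.691)/55 = -0.3580.
Since 19.691 cm > 15.5 cm, the first image lies past the second lens and serves as a virtual object: d_o2 = L - d_i1 = -4.191 cm.
Lens 2: 1/d_i2 = 1/f_2 - 1/d_o2 = 1/13 - 1/(-4.191) = 0.31551 cm^-1, so d_i2 = 3.169 cm.
m_2 = -(3.169)/(-4.191) = 0.7562.
Total m = m_1 x m_2 = (-0.3580)(0.7562) = -0.2707.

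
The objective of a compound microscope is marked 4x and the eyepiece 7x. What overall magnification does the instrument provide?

28

The overall magnification of a compound microscope is the product of the objective and eyepiece magnifications:
M = M_obj x M_eye = 4 x 7 = 28.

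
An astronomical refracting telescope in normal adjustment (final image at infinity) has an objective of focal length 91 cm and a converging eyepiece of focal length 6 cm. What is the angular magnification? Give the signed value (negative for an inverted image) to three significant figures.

M = -f_obj/f_eye = -91/(6) = -15.167.

-15.2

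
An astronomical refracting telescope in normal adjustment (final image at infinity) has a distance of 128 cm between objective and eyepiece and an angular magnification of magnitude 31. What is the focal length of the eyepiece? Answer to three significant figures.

4.00 cm

In normal adjustment the tube length equals f_obj + f_eye and |M| = f_obj/f_eye.
So f_obj = 31 f_eye and 31 f_eye + f_eye = 128 cm, giving f_eye = 128/32 = 4.000 cm and f_obj = 124.000 cm.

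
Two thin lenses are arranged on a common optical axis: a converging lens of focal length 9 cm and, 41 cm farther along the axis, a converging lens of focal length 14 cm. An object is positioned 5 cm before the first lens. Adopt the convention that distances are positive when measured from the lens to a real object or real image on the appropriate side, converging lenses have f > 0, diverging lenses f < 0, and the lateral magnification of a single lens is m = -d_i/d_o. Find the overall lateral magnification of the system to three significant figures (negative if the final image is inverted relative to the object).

-0.824

First lens: d_i1 = 1/(1/9 - 1/5) = -11.250 cm.
m_1 = -(-11.250)/5 = 2.2500.
The intermediate image is virtual, 11.250 cm to the left of lens 1, so d_o2 = L - d_i1 = 41 - (-11.250) = 52.250 cm.
Second lens: d_i2 = 1/(1/14 - 1/(52.250)) = 19.124 cm.
m_2 = -(19.124)/(52.250) = -0.3660.
The system's lateral magnification is m_1 m_2 = (2.2500)(-0.3660) = -0.8235.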